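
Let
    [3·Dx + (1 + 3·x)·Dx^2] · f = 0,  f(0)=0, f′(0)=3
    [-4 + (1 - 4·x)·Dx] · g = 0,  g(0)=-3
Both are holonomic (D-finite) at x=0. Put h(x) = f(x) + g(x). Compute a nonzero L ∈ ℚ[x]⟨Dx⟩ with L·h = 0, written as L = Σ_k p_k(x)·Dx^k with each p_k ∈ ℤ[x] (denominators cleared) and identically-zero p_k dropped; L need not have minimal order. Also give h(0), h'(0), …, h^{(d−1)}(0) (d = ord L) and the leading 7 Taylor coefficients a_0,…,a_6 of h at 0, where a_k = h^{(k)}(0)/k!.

L = (-432 - 288·x)·Dx + (-78 - 720·x - 576·x^2)·Dx^2 + (11 + x - 144·x^2 - 144·x^3)·Dx^3  (order 3).
h: a_k = -3, -9, -105/2, -183, -3153/4, -15117/5, -24819/2, …
ICs: h(0) = -3, h′(0) = -9, h′′(0) = -105.

f: a_k = 0, 3, -9/2, 9, -81/4, 243/5, -243/2, …
g: a_k = -3, -12, -48, -192, -768, -3072, -12288, …
Weyl lclm of L_f,L_g ⇒ L₀ (ord ≤ 3).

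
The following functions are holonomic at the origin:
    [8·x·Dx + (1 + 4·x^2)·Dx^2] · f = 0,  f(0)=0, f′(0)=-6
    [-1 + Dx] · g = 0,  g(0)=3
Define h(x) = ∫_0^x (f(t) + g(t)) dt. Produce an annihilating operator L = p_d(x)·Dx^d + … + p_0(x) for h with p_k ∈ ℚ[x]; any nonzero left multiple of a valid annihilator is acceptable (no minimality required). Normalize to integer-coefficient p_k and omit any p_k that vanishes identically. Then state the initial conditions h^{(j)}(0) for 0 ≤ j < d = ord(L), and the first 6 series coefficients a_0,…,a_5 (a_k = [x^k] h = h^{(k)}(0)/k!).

L = (8 - 8·x - 96·x^2 - 32·x^3)·Dx^2 + (-9 + 88·x^2 - 16·x^4)·Dx^3 + (1 + 8·x + 8·x^2 + 32·x^3 + 16·x^4)·Dx^4  (order 4).
h: a_k = 0, 3, -3/2, 1/2, 17/8, 1/40, …
ICs: h(0) = 0, h′(0) = 3, h′′(0) = -3, h′′′(0) = 3.

f: a_k = 0, -6, 0, 8, 0, -96/5, …
g: a_k = 3, 3, 3/2, 1/2, 1/8, 1/40, …
L₀ := lclm(L_f,L_g); ord L₀ ≤ 2+1.
Integrate: L := L₀·Dx.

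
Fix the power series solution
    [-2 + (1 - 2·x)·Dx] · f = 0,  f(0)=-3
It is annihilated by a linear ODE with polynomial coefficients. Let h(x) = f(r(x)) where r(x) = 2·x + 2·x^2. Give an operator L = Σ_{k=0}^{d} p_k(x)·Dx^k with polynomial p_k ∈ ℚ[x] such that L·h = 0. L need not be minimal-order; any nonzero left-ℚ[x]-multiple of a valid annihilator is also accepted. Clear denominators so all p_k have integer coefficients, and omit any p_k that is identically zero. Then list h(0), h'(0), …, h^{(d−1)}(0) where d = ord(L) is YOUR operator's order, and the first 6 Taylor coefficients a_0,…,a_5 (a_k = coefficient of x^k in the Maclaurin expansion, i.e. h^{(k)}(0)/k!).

f: a_k = -3, -6, -12, -24, -48, -96, …
f∘r: x↦r, Dx↦Dx/r' in L_f ⇒ L₀.
L = (4 + 8·x) + (-1 + 4·x + 4·x^2)·Dx  (order 1).
h: a_k = -3, -12, -60, -288, -1392, -6720, …
ICs: h(0) = -3.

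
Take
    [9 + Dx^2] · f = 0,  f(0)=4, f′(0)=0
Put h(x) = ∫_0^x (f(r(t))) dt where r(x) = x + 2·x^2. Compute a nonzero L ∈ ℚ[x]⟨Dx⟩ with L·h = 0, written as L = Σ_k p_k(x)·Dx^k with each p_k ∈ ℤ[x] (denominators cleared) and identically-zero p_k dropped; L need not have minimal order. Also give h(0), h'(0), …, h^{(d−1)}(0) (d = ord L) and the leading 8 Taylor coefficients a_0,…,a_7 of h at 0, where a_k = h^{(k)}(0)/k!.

f: a_k = 4, 0, -18, 0, 27/2, 0, -81/20, 0, …
Substitute x→r, Dx→(1/r')Dx; clear ⇒ L₀.
h=∫₀ˣh₀: take L = L₀·Dx.
L = (9 + 108·x + 432·x^2 + 576·x^3)·Dx - 4·Dx^2 + (1 + 4·x)·Dx^3  (order 3).
h: a_k = 0, 4, 0, -6, -18, -117/10, 18, 6399/140, …
ICs: h(0) = 0, h′(0) = 4, h′′(0) = 0.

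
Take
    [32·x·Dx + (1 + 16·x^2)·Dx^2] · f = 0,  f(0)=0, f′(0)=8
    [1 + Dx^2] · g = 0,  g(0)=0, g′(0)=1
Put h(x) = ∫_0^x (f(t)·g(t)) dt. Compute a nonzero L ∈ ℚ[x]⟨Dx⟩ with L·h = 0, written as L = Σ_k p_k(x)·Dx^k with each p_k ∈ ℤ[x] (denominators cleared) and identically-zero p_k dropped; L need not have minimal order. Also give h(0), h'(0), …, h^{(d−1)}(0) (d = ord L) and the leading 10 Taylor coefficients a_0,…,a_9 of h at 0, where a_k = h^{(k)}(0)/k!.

L = (1105 + 51776·x^2 + 22016·x^4 + 16384·x^6 + 65536·x^8)·Dx + (2112·x + 35840·x^3 + 49152·x^5 + 262144·x^7)·Dx^2 + (1122 + 52352·x^2 + 27648·x^4 + 32768·x^6 + 131072·x^8)·Dx^3 + (2112·x + 35840·x^3 + 49152·x^5 + 262144·x^7)·Dx^4 + (17 + 576·x^2 + 5632·x^4 + 16384·x^6 + 65536·x^8)·Dx^5  (order 5).
h: a_k = 0, 0, 0, 8/3, 0, -44/5, 0, 3751/63, 0, -142493/270, …
ICs: h(0) = 0, h′(0) = 0, h′′(0) = 0, h′′′(0) = 16, h′′′′(0) = 0.

f: a_k = 0, 8, 0, -128/3, 0, 2048/5, 0, -32768/7, 0, 524288/9, …
g: a_k = 0, 1, 0, -1/6, 0, 1/120, 0, -1/5040, 0, 1/362880, …
L₀ := L_f ⊗_s L_g (sym. prod.), ord ≤ 4.
Integrate: L := L₀·Dx.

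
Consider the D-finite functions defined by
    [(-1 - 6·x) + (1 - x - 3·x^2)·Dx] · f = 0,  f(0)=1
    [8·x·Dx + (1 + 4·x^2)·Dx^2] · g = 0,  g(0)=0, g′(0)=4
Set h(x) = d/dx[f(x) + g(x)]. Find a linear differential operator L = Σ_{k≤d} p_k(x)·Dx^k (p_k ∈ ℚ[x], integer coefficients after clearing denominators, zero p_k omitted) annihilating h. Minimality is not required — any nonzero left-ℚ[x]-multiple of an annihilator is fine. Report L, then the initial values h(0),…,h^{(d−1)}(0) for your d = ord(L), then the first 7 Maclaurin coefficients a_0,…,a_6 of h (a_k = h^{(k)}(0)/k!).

f: a_k = 1, 1, 4, 7, 19, 40, 97, …
g: a_k = 0, 4, 0, -16/3, 0, 64/5, 0, …
Sum ⇒ L₀ = lclm(L_f,L_g) in ℚ(x)⟨Dx⟩.
h=h₀': d/dx-closure on L₀ ⇒ L.
L = (-32 + 128·x + 1488·x^2 + 2880·x^3 + 8424·x^4 + 2592·x^6) + (25 + 160·x + 214·x^2 + 1188·x^3 + 2628·x^4 + 6264·x^5 + 432·x^6 + 2592·x^7)·Dx + (-4 - 9·x - 54·x^2 + 66·x^3 + x^4 + 444·x^5 + 720·x^6 + 144·x^7 + 432·x^8)·Dx^2  (order 2).
h: a_k = 5, 8, 5, 76, 264, 582, 1263, …
ICs: h(0) = 5, h′(0) = 8.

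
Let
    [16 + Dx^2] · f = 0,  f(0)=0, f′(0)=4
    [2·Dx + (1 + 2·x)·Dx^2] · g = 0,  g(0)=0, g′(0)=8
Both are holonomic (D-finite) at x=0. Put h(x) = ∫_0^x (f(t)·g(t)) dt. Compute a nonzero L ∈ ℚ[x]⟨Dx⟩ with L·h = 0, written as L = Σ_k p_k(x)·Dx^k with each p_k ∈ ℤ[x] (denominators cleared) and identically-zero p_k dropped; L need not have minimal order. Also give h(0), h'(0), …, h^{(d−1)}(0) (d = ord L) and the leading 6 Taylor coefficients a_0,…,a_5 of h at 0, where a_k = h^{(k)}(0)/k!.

f: a_k = 0, 4, 0, -32/3, 0, 128/15, …
g: a_k = 0, 8, -8, 32/3, -16, 128/5, …
Product ⇒ symmetric product L₀, ord ≤ 4.
h=∫h₀ ⇒ L = L₀·Dx.
L = (2688 + 27648·x + 93184·x^2 + 131072·x^3 + 65536·x^4)·Dx + (896 + 5888·x + 12288·x^2 + 8192·x^3)·Dx^2 + (408 + 3712·x + 11904·x^2 + 16384·x^3 + 8192·x^4)·Dx^3 + (56 + 368·x + 768·x^2 + 512·x^3)·Dx^4 + (15 + 124·x + 380·x^2 + 512·x^3 + 256·x^4)·Dx^5  (order 5).
h: a_k = 0, 0, 0, 32/3, -8, -128/15, …
ICs: h(0) = 0, h′(0) = 0, h′′(0) = 0, h′′′(0) = 64, h′′′′(0) = -192.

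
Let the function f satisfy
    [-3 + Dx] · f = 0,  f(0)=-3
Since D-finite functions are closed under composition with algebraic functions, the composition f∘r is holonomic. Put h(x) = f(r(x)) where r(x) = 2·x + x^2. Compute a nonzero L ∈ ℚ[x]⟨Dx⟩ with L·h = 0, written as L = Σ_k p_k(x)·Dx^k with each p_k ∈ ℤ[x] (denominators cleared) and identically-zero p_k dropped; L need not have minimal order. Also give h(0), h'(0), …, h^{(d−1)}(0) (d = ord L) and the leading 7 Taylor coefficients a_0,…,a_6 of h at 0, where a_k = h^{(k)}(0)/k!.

L = (-6 - 6·x) + Dx  (order 1).
h: a_k = -3, -18, -63, -162, -675/2, -2997/5, -9369/10, …
ICs: h(0) = -3.

f: a_k = -3, -9, -27/2, -27/2, -81/8, -243/40, -243/80, …
L₀ from L_f via x↦r, Dx↦r'^{-1}Dx.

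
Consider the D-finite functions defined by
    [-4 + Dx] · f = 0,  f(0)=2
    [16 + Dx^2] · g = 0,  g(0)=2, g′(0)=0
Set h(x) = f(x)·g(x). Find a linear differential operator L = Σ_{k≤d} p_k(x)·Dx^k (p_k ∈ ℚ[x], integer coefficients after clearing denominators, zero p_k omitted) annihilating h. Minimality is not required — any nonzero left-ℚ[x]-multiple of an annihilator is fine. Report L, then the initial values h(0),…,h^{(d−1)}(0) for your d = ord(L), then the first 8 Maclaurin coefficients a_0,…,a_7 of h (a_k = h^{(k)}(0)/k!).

L = 32 - 8·Dx + Dx^2  (order 2).
h: a_k = 4, 16, 0, -256/3, -512/3, -2048/15, 0, 32768/315, …
ICs: h(0) = 4, h′(0) = 16.

f: a_k = 2, 8, 16, 64/3, 64/3, 256/15, 512/45, 2048/315, …
g: a_k = 2, 0, -16, 0, 64/3, 0, -512/45, 0, …
f·g: L₀ = L_f ⊗_s L_g, ord ≤ 1·2.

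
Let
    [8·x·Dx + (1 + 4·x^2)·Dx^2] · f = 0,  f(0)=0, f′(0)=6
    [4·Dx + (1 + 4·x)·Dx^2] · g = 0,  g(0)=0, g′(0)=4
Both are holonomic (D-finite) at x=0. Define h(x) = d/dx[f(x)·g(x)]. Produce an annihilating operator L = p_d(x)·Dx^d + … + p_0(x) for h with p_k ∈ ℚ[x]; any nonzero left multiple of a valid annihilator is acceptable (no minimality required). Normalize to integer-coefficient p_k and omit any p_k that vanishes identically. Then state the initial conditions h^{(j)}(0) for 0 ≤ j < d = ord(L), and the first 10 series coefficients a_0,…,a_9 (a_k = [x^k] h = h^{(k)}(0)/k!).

f: a_k = 0, 6, 0, -8, 0, 96/5, 0, -384/7, 0, 512/3, …
g: a_k = 0, 4, -8, 64/3, -64, 1024/5, -2048/3, 16384/7, -8192, 262144/9, …
f·g: L₀ = L_f ⊗_s L_g, ord ≤ 2·2.
Differentiate: ansatz ord ≤ ord L₀ ⇒ L.
L = (96 + 640·x + 1408·x^2 + 7680·x^3 + 15360·x^4 + 26624·x^5 + 8192·x^7) + (24 + 320·x + 2656·x^2 + 9728·x^3 + 28160·x^4 + 47616·x^5 + 71680·x^6 + 6144·x^7 + 28672·x^8)·Dx + (12 + 104·x + 672·x^2 + 2976·x^3 + 8256·x^4 + 18048·x^5 + 24576·x^6 + 35328·x^7 + 6144·x^8 + 16384·x^9)·Dx^2 + (1 + 12·x + 68·x^2 + 256·x^3 + 696·x^4 + 1536·x^5 + 2688·x^6 + 3072·x^7 + 4224·x^8 + 1024·x^9 + 2048·x^10)·Dx^3  (order 3).
h: a_k = 0, 48, -144, 384, -1600, 34048/5, -130816/5, 503808/5, -14011392/35, 167456768/105, …
ICs: h(0) = 0, h′(0) = 48, h′′(0) = -288.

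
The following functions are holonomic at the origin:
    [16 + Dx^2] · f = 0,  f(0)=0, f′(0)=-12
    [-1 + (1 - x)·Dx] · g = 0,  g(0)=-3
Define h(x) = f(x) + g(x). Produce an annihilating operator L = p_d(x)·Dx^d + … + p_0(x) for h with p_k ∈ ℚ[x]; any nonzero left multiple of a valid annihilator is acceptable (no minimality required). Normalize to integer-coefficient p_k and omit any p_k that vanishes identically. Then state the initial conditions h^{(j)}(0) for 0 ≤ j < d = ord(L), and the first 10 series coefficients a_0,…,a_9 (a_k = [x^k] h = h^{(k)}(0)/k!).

L = (-176 + 256·x - 128·x^2) + (144 - 400·x + 384·x^2 - 128·x^3)·Dx + (-11 + 16·x - 8·x^2)·Dx^2 + (9 - 25·x + 24·x^2 - 8·x^3)·Dx^3  (order 3).
h: a_k = -3, -15, -3, 29, -3, -143/5, -3, 709/105, -3, -4883/945, …
ICs: h(0) = -3, h′(0) = -15, h′′(0) = -6.

f: a_k = 0, -12, 0, 32, 0, -128/5, 0, 1024/105, 0, -2048/945, …
g: a_k = -3, -3, -3, -3, -3, -3, -3, -3, -3, -3, …
f+g: L₀ = lclm(L_f,L_g), ord ≤ 2+1.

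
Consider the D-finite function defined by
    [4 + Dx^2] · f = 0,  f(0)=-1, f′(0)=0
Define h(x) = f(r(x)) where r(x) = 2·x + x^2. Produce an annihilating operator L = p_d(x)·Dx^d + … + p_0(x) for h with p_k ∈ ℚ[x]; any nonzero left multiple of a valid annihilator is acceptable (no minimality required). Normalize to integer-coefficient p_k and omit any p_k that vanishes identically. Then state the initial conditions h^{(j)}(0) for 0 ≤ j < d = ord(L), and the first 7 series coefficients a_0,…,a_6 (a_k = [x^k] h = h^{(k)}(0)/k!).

f: a_k = -1, 0, 2, 0, -2/3, 0, 4/45, …
h₀=f(r): pull back L_f along r ⇒ L₀.
L = (16 + 48·x + 48·x^2 + 16·x^3) - Dx + (1 + x)·Dx^2  (order 2).
h: a_k = -1, 0, 8, 8, -26/3, -64/3, -464/45, …
ICs: h(0) = -1, h′(0) = 0.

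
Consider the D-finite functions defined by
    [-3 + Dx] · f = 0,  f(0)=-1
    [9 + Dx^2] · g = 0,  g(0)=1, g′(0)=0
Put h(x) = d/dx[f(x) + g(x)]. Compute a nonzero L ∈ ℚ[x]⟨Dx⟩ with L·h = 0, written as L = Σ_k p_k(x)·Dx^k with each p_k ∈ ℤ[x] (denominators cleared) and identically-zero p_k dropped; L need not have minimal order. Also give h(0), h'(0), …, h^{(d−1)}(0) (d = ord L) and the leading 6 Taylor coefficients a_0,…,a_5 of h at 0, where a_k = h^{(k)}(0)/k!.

f: a_k = -1, -3, -9/2, -9/2, -27/8, -81/40, …
g: a_k = 1, 0, -9/2, 0, 27/8, 0, …
L₀ := lclm(L_f,L_g); ord L₀ ≤ 1+2.
h=h₀': d/dx-closure on L₀ ⇒ L.
L = 27 - 9·Dx + 3·Dx^2 - Dx^3  (order 3).
h: a_k = -3, -18, -27/2, 0, -81/8, -243/20, …
ICs: h(0) = -3, h′(0) = -18, h′′(0) = -27.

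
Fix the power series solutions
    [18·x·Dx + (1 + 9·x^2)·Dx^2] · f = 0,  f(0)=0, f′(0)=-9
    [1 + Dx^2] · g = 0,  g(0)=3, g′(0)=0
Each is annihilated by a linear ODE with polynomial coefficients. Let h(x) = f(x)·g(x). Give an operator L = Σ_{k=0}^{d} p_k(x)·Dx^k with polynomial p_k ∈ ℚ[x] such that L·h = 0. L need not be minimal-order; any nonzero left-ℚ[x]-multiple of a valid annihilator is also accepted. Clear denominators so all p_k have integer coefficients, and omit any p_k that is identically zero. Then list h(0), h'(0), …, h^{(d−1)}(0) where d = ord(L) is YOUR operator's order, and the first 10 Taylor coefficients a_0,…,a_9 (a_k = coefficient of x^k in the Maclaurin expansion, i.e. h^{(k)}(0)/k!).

L = (370 + 9594·x^2 + 4131·x^4 + 2916·x^6 + 6561·x^8) + (684·x + 6804·x^3 + 8748·x^5 + 26244·x^7)·Dx + (380 + 9792·x^2 + 5346·x^4 + 5832·x^6 + 13122·x^8)·Dx^2 + (684·x + 6804·x^3 + 8748·x^5 + 26244·x^7)·Dx^3 + (10 + 198·x^2 + 1215·x^4 + 2916·x^6 + 6561·x^8)·Dx^4  (order 4).
h: a_k = 0, -27, 0, 189/2, 0, -19161/40, 0, 1699023/560, 0, -18912111/896, …
ICs: h(0) = 0, h′(0) = -27, h′′(0) = 0, h′′′(0) = 567.

f: a_k = 0, -9, 0, 27, 0, -729/5, 0, 6561/7, 0, -6561, …
g: a_k = 3, 0, -3/2, 0, 1/8, 0, -1/240, 0, 1/13440, 0, …
Product ⇒ symmetric product L₀, ord ≤ 4.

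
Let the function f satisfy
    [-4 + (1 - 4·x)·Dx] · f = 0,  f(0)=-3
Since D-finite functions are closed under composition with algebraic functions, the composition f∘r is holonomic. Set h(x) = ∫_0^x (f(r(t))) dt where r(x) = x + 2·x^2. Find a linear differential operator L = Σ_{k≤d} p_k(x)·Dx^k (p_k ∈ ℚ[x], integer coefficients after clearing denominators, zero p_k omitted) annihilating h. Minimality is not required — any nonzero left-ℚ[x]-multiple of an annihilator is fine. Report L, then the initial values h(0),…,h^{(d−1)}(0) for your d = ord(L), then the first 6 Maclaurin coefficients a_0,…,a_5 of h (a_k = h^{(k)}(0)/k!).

f: a_k = -3, -12, -48, -192, -768, -3072, …
Substitute x→r, Dx→(1/r')Dx; clear ⇒ L₀.
h=∫₀ˣh₀: take L = L₀·Dx.
L = (4 + 16·x)·Dx + (-1 + 4·x + 8·x^2)·Dx^2  (order 2).
h: a_k = 0, -3, -6, -24, -96, -2112/5, …
ICs: h(0) = 0, h′(0) = -3.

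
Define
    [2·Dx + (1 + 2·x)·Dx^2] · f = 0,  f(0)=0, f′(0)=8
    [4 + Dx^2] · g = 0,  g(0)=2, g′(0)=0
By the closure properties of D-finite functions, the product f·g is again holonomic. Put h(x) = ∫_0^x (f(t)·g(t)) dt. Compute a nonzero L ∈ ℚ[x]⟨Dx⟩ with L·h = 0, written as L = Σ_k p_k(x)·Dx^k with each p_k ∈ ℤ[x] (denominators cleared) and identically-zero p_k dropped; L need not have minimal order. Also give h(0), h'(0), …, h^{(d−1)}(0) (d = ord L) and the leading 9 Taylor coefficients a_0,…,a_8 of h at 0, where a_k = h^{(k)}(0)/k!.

f: a_k = 0, 8, -8, 32/3, -16, 128/5, -128/3, 512/7, -128, …
g: a_k = 2, 0, -4, 0, 4/3, 0, -8/45, 0, 4/315, …
Sym-product of L_f,L_g gives L₀ (≤ ord 4).
h=∫h₀ ⇒ L = L₀·Dx.
L = (-48 + 192·x + 1216·x^2 + 2048·x^3 + 1024·x^4)·Dx + (32 + 320·x + 768·x^2 + 512·x^3)·Dx^2 + (160·x + 672·x^2 + 1024·x^3 + 512·x^4)·Dx^3 + (8 + 80·x + 192·x^2 + 128·x^3)·Dx^4 + (3 + 28·x + 92·x^2 + 128·x^3 + 64·x^4)·Dx^5  (order 5).
h: a_k = 0, 0, 8, -16/3, -8/3, 0, 16/5, -32/7, 248/35, …
ICs: h(0) = 0, h′(0) = 0, h′′(0) = 16, h′′′(0) = -32, h′′′′(0) = -64.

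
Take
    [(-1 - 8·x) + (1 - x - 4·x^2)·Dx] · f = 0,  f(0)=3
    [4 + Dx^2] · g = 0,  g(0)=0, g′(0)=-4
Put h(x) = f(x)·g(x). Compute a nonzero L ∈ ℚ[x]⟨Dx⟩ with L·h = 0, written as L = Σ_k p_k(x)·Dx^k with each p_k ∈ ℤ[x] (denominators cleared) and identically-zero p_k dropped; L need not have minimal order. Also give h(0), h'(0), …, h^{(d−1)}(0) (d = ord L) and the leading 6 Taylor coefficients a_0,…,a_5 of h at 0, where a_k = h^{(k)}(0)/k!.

L = (4 + 4·x + 16·x^2) + (2 + 16·x)·Dx + (-1 + x + 4·x^2)·Dx^2  (order 2).
h: a_k = 0, -12, -12, -52, -100, -1548/5, …
ICs: h(0) = 0, h′(0) = -12.

f: a_k = 3, 3, 15, 27, 87, 195, …
g: a_k = 0, -4, 0, 8/3, 0, -8/15, …
Product ⇒ symmetric product L₀, ord ≤ 2.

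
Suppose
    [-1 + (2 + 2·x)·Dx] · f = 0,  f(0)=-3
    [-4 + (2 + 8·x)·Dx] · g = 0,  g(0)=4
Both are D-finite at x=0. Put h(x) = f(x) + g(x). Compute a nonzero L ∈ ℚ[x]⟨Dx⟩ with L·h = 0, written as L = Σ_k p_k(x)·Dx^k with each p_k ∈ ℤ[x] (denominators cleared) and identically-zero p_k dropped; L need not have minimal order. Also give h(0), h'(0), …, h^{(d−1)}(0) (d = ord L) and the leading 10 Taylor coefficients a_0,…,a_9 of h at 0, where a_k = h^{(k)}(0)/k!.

L = -2 + (5 + 8·x)·Dx + (2 + 10·x + 8·x^2)·Dx^2  (order 2).
h: a_k = 1, 13/2, -61/8, 253/16, -5105/128, 28651/256, -344001/1024, 2162589/2048, -112458489/32768, 749729695/65536, …
ICs: h(0) = 1, h′(0) = 13/2.

f: a_k = -3, -3/2, 3/8, -3/16, 15/128, -21/256, 63/1024, -99/2048, 1287/32768, -2145/65536, …
g: a_k = 4, 8, -8, 16, -40, 112, -336, 1056, -3432, 11440, …
L₀ := lclm(L_f,L_g); ord L₀ ≤ 1+1.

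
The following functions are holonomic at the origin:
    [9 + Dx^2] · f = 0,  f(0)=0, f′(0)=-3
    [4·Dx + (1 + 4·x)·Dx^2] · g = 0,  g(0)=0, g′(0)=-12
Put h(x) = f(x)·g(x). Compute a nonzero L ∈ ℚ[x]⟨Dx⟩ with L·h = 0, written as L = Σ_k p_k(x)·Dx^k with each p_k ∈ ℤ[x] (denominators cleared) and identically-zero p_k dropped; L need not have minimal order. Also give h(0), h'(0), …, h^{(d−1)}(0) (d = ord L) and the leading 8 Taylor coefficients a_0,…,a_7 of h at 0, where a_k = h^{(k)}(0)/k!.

L = (-2043 - 1296·x + 44064·x^2 + 186624·x^3 + 186624·x^4) + (72 + 5472·x + 31104·x^2 + 41472·x^3)·Dx + (-182 + 864·x + 12096·x^2 + 41472·x^3 + 41472·x^4)·Dx^2 + (8 + 608·x + 3456·x^2 + 4608·x^3)·Dx^3 + (5 + 112·x + 800·x^2 + 2304·x^3 + 2304·x^4)·Dx^4  (order 4).
h: a_k = 0, 0, 36, -72, 138, -468, 3159/2, -26643/5, …
ICs: h(0) = 0, h′(0) = 0, h′′(0) = 72, h′′′(0) = -432.

f: a_k = 0, -3, 0, 9/2, 0, -81/40, 0, 243/560, …
g: a_k = 0, -12, 24, -64, 192, -3072/5, 2048, -49152/7, …
Sym-product of L_f,L_g gives L₀ (≤ ord 4).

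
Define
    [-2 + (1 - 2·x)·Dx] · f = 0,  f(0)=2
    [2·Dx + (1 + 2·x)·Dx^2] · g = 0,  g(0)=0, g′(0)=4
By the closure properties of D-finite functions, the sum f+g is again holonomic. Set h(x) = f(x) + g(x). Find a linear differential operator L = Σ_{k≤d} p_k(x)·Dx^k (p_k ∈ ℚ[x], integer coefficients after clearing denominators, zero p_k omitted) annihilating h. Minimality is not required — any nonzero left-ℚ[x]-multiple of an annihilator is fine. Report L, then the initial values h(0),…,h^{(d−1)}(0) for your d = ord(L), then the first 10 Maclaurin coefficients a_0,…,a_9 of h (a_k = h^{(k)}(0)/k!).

f: a_k = 2, 4, 8, 16, 32, 64, 128, 256, 512, 1024, …
g: a_k = 0, 4, -4, 16/3, -8, 64/5, -64/3, 256/7, -64, 1024/9, …
f+g: L₀ = lclm(L_f,L_g), ord ≤ 1+2.
L = (40 + 16·x)·Dx + (8 + 64·x + 32·x^2)·Dx^2 + (-3 - 2·x + 12·x^2 + 8·x^3)·Dx^3  (order 3).
h: a_k = 2, 8, 4, 64/3, 24, 384/5, 320/3, 2048/7, 448, 10240/9, …
ICs: h(0) = 2, h′(0) = 8, h′′(0) = 8.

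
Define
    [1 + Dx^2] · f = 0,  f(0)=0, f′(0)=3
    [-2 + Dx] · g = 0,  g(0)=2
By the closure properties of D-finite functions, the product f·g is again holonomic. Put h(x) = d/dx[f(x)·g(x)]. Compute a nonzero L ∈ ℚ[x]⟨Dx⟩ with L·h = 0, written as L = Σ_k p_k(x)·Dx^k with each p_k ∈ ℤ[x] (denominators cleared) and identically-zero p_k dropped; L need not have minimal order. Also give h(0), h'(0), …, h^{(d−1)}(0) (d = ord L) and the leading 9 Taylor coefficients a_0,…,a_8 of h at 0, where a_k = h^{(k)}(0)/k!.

L = 5 - 4·Dx + Dx^2  (order 2).
h: a_k = 6, 24, 33, 24, 41/4, 11/5, -29/120, -2/5, -1199/6720, …
ICs: h(0) = 6, h′(0) = 24.

f: a_k = 0, 3, 0, -1/2, 0, 1/40, 0, -1/1680, 0, …
g: a_k = 2, 4, 4, 8/3, 4/3, 8/15, 8/45, 16/315, 4/315, …
f·g: L₀ = L_f ⊗_s L_g, ord ≤ 2·1.
Differentiate: ansatz ord ≤ ord L₀ ⇒ L.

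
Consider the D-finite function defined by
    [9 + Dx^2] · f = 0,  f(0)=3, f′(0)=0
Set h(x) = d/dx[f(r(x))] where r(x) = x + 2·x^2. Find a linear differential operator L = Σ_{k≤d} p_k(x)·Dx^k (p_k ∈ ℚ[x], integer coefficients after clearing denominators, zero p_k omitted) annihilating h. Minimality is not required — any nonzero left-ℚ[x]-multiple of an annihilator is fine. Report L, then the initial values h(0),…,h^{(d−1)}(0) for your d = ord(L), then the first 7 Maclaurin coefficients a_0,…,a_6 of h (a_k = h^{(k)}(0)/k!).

L = (57 + 144·x + 864·x^2 + 2304·x^3 + 2304·x^4) + (-12 - 48·x)·Dx + (1 + 8·x + 16·x^2)·Dx^2  (order 2).
h: a_k = 0, -27, -162, -351/2, 405, 57591/40, 40257/20, …
ICs: h(0) = 0, h′(0) = -27.

f: a_k = 3, 0, -27/2, 0, 81/8, 0, -243/80, …
Change of var in L_f (x↦r) gives L₀.
h₀' ⇒ L via d/dx closure of L₀.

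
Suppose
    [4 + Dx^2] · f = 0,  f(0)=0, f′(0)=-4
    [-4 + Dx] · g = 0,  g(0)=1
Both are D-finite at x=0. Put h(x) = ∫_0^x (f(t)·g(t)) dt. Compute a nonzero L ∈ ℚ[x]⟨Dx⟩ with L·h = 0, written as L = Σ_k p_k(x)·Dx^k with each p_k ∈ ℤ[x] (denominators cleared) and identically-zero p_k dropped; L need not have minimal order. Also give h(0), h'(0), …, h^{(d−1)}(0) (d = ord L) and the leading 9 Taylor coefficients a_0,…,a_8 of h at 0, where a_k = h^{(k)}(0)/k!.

L = 20·Dx - 8·Dx^2 + Dx^3  (order 3).
h: a_k = 0, 0, -2, -16/3, -22/3, -32/5, -164/45, -352/315, 58/315, …
ICs: h(0) = 0, h′(0) = 0, h′′(0) = -4.

f: a_k = 0, -4, 0, 8/3, 0, -8/15, 0, 16/315, 0, …
g: a_k = 1, 4, 8, 32/3, 32/3, 128/15, 256/45, 1024/315, 512/315, …
h₀=f·g: eliminate ⇒ L₀, order ≤ 2·1.
h=∫₀ˣh₀: take L = L₀·Dx.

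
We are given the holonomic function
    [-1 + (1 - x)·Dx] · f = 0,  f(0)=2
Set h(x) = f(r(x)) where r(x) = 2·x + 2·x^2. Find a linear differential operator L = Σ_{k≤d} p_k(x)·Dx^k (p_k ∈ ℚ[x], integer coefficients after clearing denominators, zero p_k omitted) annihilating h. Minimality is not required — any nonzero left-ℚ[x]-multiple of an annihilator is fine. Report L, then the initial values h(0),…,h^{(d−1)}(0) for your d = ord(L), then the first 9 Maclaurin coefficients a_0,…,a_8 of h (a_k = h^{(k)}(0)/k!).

f: a_k = 2, 2, 2, 2, 2, 2, 2, 2, 2, …
Substitute x→r, Dx→(1/r')Dx; clear ⇒ L₀.
L = (2 + 4·x) + (-1 + 2·x + 2·x^2)·Dx  (order 1).
h: a_k = 2, 4, 12, 32, 88, 240, 656, 1792, 4896, …
ICs: h(0) = 2.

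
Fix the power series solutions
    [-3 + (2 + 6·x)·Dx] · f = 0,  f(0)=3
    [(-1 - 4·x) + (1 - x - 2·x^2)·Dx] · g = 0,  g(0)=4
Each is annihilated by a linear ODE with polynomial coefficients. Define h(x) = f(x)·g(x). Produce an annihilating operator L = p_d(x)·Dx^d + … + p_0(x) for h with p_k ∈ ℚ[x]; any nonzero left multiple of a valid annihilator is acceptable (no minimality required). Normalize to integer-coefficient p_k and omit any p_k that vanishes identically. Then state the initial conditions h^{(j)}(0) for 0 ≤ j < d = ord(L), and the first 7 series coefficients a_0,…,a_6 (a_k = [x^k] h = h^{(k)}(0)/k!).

f: a_k = 3, 9/2, -27/8, 81/16, -1215/128, 5103/256, -45927/1024, …
g: a_k = 4, 4, 12, 20, 44, 84, 172, …
Sym-product of L_f,L_g gives L₀ (≤ ord 1).
L = (5 + 11·x + 18·x^2) + (-2 - 4·x + 10·x^2 + 12·x^3)·Dx  (order 1).
h: a_k = 12, 30, 81/2, 483/4, 5241/32, 31041/64, 162093/256, …
ICs: h(0) = 12.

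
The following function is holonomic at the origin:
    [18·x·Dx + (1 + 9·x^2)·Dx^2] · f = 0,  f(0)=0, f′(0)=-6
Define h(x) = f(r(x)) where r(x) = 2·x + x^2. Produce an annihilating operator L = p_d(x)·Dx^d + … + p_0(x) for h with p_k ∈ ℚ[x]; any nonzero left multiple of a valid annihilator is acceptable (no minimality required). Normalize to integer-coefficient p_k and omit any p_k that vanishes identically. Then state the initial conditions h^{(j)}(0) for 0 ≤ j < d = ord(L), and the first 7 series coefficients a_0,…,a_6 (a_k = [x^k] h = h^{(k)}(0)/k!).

f: a_k = 0, -6, 0, 18, 0, -486/5, 0, …
f∘r: x↦r, Dx↦Dx/r' in L_f ⇒ L₀.
L = (-1 + 72·x + 144·x^2 + 108·x^3 + 27·x^4)·Dx + (1 + x + 36·x^2 + 72·x^3 + 45·x^4 + 9·x^5)·Dx^2  (order 2).
h: a_k = 0, -12, -6, 144, 216, -15012/5, -7758, …
ICs: h(0) = 0, h′(0) = -12.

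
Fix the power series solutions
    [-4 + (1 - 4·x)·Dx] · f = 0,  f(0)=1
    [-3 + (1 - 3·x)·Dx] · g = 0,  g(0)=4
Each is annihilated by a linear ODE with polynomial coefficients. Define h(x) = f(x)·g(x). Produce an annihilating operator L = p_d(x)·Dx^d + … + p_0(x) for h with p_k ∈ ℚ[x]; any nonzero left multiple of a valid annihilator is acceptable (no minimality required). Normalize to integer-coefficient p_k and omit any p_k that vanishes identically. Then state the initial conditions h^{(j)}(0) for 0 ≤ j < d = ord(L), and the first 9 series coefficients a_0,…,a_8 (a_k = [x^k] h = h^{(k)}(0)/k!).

f: a_k = 1, 4, 16, 64, 256, 1024, 4096, 16384, 65536, …
g: a_k = 4, 12, 36, 108, 324, 972, 2916, 8748, 26244, …
h₀=f·g: eliminate ⇒ L₀, order ≤ 1·1.
L = (-7 + 24·x) + (1 - 7·x + 12·x^2)·Dx  (order 1).
h: a_k = 4, 28, 148, 700, 3124, 13468, 56788, 235900, 969844, …
ICs: h(0) = 4.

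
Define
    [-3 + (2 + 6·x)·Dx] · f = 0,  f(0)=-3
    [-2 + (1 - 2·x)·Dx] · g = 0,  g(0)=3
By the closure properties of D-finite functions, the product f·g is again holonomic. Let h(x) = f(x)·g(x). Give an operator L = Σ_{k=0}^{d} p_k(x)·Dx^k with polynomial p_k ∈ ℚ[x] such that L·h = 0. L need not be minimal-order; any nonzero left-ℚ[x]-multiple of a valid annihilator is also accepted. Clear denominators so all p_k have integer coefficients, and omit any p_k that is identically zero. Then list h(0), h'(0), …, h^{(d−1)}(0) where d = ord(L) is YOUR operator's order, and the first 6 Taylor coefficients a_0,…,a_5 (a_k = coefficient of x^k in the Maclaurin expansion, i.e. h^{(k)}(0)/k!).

L = (7 + 6·x) + (-2 - 2·x + 12·x^2)·Dx  (order 1).
h: a_k = -9, -63/2, -423/8, -1935/16, -27315/128, -124569/256, …
ICs: h(0) = -9.

f: a_k = -3, -9/2, 27/8, -81/16, 1215/128, -5103/256, …
g: a_k = 3, 6, 12, 24, 48, 96, …
f·g: L₀ = L_f ⊗_s L_g, ord ≤ 1·1.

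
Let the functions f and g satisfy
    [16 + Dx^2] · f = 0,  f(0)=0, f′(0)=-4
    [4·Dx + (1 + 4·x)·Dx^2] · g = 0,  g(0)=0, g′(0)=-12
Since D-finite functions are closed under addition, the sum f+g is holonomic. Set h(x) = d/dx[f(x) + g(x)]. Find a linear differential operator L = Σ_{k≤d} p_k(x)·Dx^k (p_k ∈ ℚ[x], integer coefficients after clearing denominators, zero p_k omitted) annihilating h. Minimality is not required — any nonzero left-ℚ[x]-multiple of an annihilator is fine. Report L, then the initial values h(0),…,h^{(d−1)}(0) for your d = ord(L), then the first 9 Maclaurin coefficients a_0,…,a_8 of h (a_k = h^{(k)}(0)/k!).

L = (448 + 512·x + 1024·x^2) + (48 + 320·x + 768·x^2 + 1024·x^3)·Dx + (28 + 32·x + 64·x^2)·Dx^2 + (3 + 20·x + 48·x^2 + 64·x^3)·Dx^3  (order 3).
h: a_k = -16, 48, -160, 768, -9344/3, 12288, -2210816/45, 196608, -247728128/315, …
ICs: h(0) = -16, h′(0) = 48, h′′(0) = -320.

f: a_k = 0, -4, 0, 32/3, 0, -128/15, 0, 1024/315, 0, …
g: a_k = 0, -12, 24, -64, 192, -3072/5, 2048, -49152/7, 24576, …
Sum ⇒ L₀ = lclm(L_f,L_g) in ℚ(x)⟨Dx⟩.
Derive L from L₀ (diff closure).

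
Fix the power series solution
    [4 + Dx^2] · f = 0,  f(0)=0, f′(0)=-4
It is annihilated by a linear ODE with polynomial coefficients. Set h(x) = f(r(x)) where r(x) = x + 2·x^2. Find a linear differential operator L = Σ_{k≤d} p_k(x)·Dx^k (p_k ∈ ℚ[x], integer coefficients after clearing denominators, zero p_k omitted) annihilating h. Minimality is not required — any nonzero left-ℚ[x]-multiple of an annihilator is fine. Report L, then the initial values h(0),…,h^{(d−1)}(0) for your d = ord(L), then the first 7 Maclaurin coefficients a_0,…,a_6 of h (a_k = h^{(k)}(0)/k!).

L = (4 + 48·x + 192·x^2 + 256·x^3) - 4·Dx + (1 + 4·x)·Dx^2  (order 2).
h: a_k = 0, -4, -8, 8/3, 16, 472/15, 16, …
ICs: h(0) = 0, h′(0) = -4.

f: a_k = 0, -4, 0, 8/3, 0, -8/15, 0, …
L₀ from L_f via x↦r, Dx↦r'^{-1}Dx.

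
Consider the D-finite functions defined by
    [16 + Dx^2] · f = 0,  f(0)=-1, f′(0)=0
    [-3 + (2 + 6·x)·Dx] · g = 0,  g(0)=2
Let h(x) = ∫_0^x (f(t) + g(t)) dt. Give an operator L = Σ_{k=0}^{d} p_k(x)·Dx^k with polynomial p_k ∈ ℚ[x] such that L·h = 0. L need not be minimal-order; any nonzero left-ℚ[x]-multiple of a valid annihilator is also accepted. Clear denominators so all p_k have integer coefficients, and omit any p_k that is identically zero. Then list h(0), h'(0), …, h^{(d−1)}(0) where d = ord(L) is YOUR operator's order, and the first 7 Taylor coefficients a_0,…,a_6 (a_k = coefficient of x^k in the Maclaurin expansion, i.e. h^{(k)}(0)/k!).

L = (-4368 - 18432·x - 27648·x^2)·Dx + (1760 + 17568·x + 55296·x^2 + 55296·x^3)·Dx^2 + (-273 - 1152·x - 1728·x^2)·Dx^3 + (110 + 1098·x + 3456·x^2 + 3456·x^3)·Dx^4  (order 4).
h: a_k = 0, 1, 3/2, 23/12, 27/32, -3263/960, 567/256, …
ICs: h(0) = 0, h′(0) = 1, h′′(0) = 3, h′′′(0) = 23/2.

f: a_k = -1, 0, 8, 0, -32/3, 0, 256/45, …
g: a_k = 2, 3, -9/4, 27/8, -405/64, 1701/128, -15309/512, …
f+g: L₀ = lclm(L_f,L_g), ord ≤ 2+1.
h=∫₀ˣh₀: take L = L₀·Dx.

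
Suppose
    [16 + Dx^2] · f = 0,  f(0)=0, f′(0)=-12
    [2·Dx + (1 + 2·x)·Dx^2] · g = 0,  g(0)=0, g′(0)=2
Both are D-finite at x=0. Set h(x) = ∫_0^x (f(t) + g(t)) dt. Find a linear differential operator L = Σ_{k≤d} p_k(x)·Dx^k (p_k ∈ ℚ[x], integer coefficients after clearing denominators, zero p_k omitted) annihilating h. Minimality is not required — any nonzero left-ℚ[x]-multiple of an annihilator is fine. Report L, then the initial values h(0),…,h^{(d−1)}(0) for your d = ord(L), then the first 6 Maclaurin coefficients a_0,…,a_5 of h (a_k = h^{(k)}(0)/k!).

f: a_k = 0, -12, 0, 32, 0, -128/5, …
g: a_k = 0, 2, -2, 8/3, -4, 32/5, …
Sum ⇒ L₀ = lclm(L_f,L_g) in ℚ(x)⟨Dx⟩.
h=∫h₀ ⇒ L = L₀·Dx.
L = (160 + 256·x + 256·x^2)·Dx^2 + (48 + 224·x + 384·x^2 + 256·x^3)·Dx^3 + (10 + 16·x + 16·x^2)·Dx^4 + (3 + 14·x + 24·x^2 + 16·x^3)·Dx^5  (order 5).
h: a_k = 0, 0, -5, -2/3, 26/3, -4/5, …
ICs: h(0) = 0, h′(0) = 0, h′′(0) = -10, h′′′(0) = -4, h′′′′(0) = 208.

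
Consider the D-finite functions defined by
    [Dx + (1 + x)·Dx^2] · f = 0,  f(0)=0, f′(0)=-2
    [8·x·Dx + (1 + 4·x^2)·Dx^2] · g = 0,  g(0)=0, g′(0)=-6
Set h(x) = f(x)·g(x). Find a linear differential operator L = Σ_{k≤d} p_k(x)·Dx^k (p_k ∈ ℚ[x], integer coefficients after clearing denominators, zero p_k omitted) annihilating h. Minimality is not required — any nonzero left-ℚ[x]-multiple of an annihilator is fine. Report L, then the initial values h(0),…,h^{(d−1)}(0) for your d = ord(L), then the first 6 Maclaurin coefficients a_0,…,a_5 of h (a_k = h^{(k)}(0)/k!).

L = (288 + 560·x + 3584·x^2 + 8640·x^3 + 7680·x^4 + 3328·x^5 + 1024·x^7)·Dx + (258 + 1840·x + 6992·x^2 + 19264·x^3 + 29440·x^4 + 23808·x^5 + 8960·x^6 + 3072·x^7 + 3584·x^8)·Dx^2 + (36 + 628·x + 2496·x^2 + 6192·x^3 + 12288·x^4 + 15936·x^5 + 12288·x^6 + 5376·x^7 + 3072·x^8 + 2048·x^9)·Dx^3 + (17 + 66·x + 241·x^2 + 608·x^3 + 1152·x^4 + 1728·x^5 + 2016·x^6 + 1536·x^7 + 768·x^8 + 512·x^9 + 256·x^10)·Dx^4  (order 4).
h: a_k = 0, 0, 12, -6, -12, 5, …
ICs: h(0) = 0, h′(0) = 0, h′′(0) = 24, h′′′(0) = -36.

f: a_k = 0, -2, 1, -2/3, 1/2, -2/5, …
g: a_k = 0, -6, 0, 8, 0, -96/5, …
Product ⇒ symmetric product L₀, ord ≤ 4.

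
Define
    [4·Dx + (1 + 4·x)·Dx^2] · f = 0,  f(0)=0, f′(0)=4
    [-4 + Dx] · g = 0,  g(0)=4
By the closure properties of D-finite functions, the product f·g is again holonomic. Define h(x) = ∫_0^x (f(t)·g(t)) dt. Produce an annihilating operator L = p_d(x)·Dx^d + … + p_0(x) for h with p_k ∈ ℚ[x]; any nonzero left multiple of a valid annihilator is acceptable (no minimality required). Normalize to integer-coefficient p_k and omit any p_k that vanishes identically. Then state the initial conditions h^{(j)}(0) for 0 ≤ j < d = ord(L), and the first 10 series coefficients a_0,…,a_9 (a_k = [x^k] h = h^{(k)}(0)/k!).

f: a_k = 0, 4, -8, 64/3, -64, 1024/5, -2048/3, 16384/7, -8192, 262144/9, …
g: a_k = 4, 16, 32, 128/3, 128/3, 512/15, 1024/45, 4096/315, 2048/315, 8192/2835, …
h₀=f·g: eliminate ⇒ L₀, order ≤ 2·1.
h=∫h₀ ⇒ L = L₀·Dx.
L = 64·x·Dx + (-4 - 32·x)·Dx^2 + (1 + 4·x)·Dx^3  (order 3).
h: a_k = 0, 0, 8, 32/3, 64/3, 0, 256/5, -1024/9, 23552/63, -475136/405, …
ICs: h(0) = 0, h′(0) = 0, h′′(0) = 16.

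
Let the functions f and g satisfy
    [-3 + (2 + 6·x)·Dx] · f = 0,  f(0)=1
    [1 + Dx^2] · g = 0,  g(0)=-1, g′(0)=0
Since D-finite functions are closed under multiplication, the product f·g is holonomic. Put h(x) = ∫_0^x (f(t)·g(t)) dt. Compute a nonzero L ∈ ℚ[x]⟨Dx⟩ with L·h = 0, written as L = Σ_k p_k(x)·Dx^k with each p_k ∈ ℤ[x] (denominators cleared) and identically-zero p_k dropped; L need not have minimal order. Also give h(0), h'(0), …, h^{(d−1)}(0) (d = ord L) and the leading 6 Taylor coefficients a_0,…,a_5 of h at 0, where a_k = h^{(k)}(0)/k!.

L = (31 + 24·x + 36·x^2)·Dx + (-12 - 36·x)·Dx^2 + (4 + 24·x + 36·x^2)·Dx^3  (order 3).
h: a_k = 0, -1, -3/4, 13/24, -15/64, 983/1920, …
ICs: h(0) = 0, h′(0) = -1, h′′(0) = -3/2.

f: a_k = 1, 3/2, -9/8, 27/16, -405/128, 1701/256, …
g: a_k = -1, 0, 1/2, 0, -1/24, 0, …
Product ⇒ symmetric product L₀, ord ≤ 2.
h=∫h₀ ⇒ L = L₀·Dx.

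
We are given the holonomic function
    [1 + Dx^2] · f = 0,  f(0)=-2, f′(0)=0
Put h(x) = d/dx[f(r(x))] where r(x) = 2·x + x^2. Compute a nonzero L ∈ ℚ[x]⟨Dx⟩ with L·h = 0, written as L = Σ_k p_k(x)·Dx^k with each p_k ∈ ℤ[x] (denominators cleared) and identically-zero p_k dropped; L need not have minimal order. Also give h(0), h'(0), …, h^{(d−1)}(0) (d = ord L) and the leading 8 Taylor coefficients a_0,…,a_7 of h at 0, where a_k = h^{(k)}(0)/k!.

L = (7 + 16·x + 24·x^2 + 16·x^3 + 4·x^4) + (-3 - 3·x)·Dx + (1 + 2·x + x^2)·Dx^2  (order 2).
h: a_k = 0, 8, 12, -4/3, -40/3, -164/15, -14/15, 1438/315, …
ICs: h(0) = 0, h′(0) = 8.

f: a_k = -2, 0, 1, 0, -1/12, 0, 1/360, 0, …
L₀ from L_f via x↦r, Dx↦r'^{-1}Dx.
Derive L from L₀ (diff closure).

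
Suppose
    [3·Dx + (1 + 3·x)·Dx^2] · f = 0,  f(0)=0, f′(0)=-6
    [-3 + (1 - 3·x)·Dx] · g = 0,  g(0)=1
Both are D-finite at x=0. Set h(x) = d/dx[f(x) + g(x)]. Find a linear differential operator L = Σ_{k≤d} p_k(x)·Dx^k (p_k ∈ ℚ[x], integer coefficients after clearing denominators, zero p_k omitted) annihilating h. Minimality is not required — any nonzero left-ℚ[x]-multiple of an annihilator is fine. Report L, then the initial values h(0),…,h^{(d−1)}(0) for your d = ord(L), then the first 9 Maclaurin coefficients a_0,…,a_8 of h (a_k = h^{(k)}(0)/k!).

f: a_k = 0, -6, 9, -18, 81/2, -486/5, 243, -4374/7, 6561/4, …
g: a_k = 1, 3, 9, 27, 81, 243, 729, 2187, 6561, …
Weyl lclm of L_f,L_g ⇒ L₀ (ord ≤ 3).
h=h₀': d/dx-closure on L₀ ⇒ L.
L = (-30 - 18·x) + (-4 - 48·x - 36·x^2)·Dx + (1 + x - 9·x^2 - 9·x^3)·Dx^2  (order 2).
h: a_k = -3, 36, 27, 486, 729, 5832, 10935, 65610, 137781, …
ICs: h(0) = -3, h′(0) = 36.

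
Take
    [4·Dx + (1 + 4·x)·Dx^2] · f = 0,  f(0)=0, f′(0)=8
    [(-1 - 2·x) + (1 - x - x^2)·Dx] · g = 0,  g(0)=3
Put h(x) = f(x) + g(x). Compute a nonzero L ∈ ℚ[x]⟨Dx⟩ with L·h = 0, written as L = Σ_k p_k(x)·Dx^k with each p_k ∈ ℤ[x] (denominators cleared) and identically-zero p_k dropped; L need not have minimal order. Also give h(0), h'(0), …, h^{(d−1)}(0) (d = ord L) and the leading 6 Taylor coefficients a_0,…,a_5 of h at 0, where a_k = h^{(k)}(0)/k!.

L = (-100 - 272·x - 392·x^2 - 144·x^3 - 96·x^4)·Dx + (7 - 96·x - 434·x^2 - 540·x^3 - 304·x^4 - 160·x^5)·Dx^2 + (4 + 25·x + 28·x^2 - 46·x^3 - 73·x^4 - 76·x^5 - 32·x^6)·Dx^3  (order 3).
h: a_k = 3, 11, -10, 155/3, -113, 2168/5, …
ICs: h(0) = 3, h′(0) = 11, h′′(0) = -20.

f: a_k = 0, 8, -16, 128/3, -128, 2048/5, …
g: a_k = 3, 3, 6, 9, 15, 24, …
h₀=f+g: left-lcm gives L₀, ord ≤ 3.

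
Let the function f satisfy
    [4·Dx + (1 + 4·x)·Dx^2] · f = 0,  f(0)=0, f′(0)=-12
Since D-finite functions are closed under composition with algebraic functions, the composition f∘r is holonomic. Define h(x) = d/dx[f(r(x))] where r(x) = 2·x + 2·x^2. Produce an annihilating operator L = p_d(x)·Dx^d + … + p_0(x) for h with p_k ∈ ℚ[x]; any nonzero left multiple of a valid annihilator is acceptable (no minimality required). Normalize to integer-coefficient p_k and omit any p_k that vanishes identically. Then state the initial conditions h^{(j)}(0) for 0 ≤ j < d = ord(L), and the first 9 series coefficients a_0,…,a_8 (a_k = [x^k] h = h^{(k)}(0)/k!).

f: a_k = 0, -12, 24, -64, 192, -3072/5, 2048, -49152/7, 24576, …
h₀=f(r): pull back L_f along r ⇒ L₀.
h₀' ⇒ L via d/dx closure of L₀.
L = (6 + 16·x + 16·x^2) + (1 + 10·x + 24·x^2 + 16·x^3)·Dx  (order 1).
h: a_k = -24, 144, -960, 6528, -44544, 304128, -2076672, 14180352, -96829440, …
ICs: h(0) = -24.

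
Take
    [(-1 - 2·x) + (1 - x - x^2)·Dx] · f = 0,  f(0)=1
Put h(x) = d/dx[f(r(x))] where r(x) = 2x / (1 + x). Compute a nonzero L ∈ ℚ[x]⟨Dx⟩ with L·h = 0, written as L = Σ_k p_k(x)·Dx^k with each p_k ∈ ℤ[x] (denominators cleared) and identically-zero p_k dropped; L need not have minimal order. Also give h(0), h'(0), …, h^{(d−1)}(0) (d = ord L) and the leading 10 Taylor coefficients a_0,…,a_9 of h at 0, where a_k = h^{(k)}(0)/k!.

f: a_k = 1, 1, 2, 3, 5, 8, 13, 21, 34, 55, …
h₀=f(r): pull back L_f along r ⇒ L₀.
Derive L from L₀ (diff closure).
L = (6 + 30·x + 90·x^2 + 50·x^3) + (-1 - 6·x + 30·x^3 + 25·x^4)·Dx  (order 1).
h: a_k = 2, 12, 30, 120, 250, 900, 1750, 6000, 11250, 37500, …
ICs: h(0) = 2.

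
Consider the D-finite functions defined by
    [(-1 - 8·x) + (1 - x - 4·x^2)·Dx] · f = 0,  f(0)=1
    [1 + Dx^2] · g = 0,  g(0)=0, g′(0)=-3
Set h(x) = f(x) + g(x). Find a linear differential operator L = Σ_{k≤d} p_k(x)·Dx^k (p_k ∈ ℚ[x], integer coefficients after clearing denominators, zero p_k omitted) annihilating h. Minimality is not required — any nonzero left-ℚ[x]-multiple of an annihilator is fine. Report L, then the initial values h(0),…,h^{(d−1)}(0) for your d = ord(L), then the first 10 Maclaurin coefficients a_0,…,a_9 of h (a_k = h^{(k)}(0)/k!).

L = (55 + 486·x + 553·x^2 + 1488·x^3 + 80·x^4 + 128·x^5) + (-11 - 11·x - 23·x^2 + 169·x^3 + 348·x^4 + 48·x^5 + 64·x^6)·Dx + (55 + 486·x + 553·x^2 + 1488·x^3 + 80·x^4 + 128·x^5)·Dx^2 + (-11 - 11·x - 23·x^2 + 169·x^3 + 348·x^4 + 48·x^5 + 64·x^6)·Dx^3  (order 3).
h: a_k = 1, -2, 5, 19/2, 29, 2599/40, 181, 740881/1680, 1165, 354291839/120960, …
ICs: h(0) = 1, h′(0) = -2, h′′(0) = 10.

f: a_k = 1, 1, 5, 9, 29, 65, 181, 441, 1165, 2929, …
g: a_k = 0, -3, 0, 1/2, 0, -1/40, 0, 1/1680, 0, -1/120960, …
Weyl lclm of L_f,L_g ⇒ L₀ (ord ≤ 3).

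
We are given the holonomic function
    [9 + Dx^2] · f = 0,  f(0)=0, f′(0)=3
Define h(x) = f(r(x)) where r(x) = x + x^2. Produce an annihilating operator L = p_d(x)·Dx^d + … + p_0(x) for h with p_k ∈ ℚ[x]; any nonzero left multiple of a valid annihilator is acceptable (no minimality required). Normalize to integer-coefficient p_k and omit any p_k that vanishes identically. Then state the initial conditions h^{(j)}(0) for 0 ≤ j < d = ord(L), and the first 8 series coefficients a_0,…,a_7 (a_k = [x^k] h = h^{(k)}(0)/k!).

f: a_k = 0, 3, 0, -9/2, 0, 81/40, 0, -243/560, …
h₀=f(r): pull back L_f along r ⇒ L₀.
L = (9 + 54·x + 108·x^2 + 72·x^3) - 2·Dx + (1 + 2·x)·Dx^2  (order 2).
h: a_k = 0, 3, 3, -9/2, -27/2, -459/40, 45/8, 11097/560, …
ICs: h(0) = 0, h′(0) = 3.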